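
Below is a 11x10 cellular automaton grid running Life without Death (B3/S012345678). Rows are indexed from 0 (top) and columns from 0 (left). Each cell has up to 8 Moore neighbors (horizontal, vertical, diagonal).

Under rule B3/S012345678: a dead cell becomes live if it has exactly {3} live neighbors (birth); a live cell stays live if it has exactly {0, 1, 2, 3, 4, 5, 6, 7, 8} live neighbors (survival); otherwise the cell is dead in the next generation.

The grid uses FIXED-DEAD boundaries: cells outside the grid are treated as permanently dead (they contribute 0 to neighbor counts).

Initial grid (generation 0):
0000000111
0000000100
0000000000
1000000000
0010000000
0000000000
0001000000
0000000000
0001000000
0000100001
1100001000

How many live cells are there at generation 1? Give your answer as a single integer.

Simulating step by step:
Generation 0 (given above): 13 live cells
Generation 1: 13 live cells
0000000111
0000000100
0000000000
1000000000
0010000000
0000000000
0001000000
0000000000
0001000000
0000100001
1100001000
Population at generation 1: 13

Answer: 13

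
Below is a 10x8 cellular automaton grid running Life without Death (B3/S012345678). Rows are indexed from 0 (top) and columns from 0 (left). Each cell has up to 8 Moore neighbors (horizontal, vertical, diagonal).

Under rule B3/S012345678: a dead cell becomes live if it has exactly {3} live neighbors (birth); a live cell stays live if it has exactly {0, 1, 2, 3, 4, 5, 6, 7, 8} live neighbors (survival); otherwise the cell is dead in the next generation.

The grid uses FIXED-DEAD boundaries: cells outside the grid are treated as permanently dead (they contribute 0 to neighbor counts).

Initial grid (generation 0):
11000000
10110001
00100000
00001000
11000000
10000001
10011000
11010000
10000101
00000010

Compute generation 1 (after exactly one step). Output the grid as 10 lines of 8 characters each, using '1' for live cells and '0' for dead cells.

Simulating step by step:
Generation 0 (given above): 22 live cells
Generation 1: 29 live cells
(generation 1 grid is the final answer)

Answer: 11100000
10110001
01100000
01001000
11000000
10000001
10111000
11110000
11000111
00000010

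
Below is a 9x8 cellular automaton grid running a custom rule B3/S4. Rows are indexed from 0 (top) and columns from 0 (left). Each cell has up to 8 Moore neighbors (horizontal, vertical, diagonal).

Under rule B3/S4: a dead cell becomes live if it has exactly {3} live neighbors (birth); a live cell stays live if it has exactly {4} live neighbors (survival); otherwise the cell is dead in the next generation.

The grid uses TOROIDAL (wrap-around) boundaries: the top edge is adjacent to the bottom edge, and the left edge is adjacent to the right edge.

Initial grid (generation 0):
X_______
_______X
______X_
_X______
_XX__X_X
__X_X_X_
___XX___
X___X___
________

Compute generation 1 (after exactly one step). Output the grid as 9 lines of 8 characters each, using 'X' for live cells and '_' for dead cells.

Simulating step by step:
Generation 0 (given above): 15 live cells
Generation 1: 9 live cells
(generation 1 grid is the final answer)

Answer: ________
________
________
X_X___X_
X__X__X_
_X______
___X____
___X____
________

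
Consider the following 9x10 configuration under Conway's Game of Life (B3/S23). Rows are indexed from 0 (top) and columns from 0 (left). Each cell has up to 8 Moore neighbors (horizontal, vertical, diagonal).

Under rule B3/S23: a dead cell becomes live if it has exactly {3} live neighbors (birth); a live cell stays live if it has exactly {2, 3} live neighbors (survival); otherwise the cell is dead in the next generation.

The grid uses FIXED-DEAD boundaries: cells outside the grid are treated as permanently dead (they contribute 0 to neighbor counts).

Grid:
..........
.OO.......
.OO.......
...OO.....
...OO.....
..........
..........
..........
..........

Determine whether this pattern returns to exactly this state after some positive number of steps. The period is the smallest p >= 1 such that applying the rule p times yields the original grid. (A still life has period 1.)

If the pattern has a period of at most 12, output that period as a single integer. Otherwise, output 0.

Answer: 2

Derivation:
Simulating and comparing each generation to the original:
Gen 0 (original, given above): 8 live cells
Gen 1: 6 live cells, differs from original
Gen 2: 8 live cells, MATCHES original -> period = 2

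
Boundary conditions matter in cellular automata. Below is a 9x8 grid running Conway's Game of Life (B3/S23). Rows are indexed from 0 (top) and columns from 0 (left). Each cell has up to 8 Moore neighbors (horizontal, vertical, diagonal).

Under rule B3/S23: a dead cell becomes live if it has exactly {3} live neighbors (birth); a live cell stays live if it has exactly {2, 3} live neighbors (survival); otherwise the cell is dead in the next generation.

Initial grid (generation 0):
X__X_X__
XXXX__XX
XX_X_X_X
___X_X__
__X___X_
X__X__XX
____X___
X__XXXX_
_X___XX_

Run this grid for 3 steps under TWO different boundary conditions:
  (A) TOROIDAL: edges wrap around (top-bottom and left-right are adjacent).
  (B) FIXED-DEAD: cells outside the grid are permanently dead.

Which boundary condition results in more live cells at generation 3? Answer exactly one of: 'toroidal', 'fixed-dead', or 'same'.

Answer: toroidal

Derivation:
Under TOROIDAL boundary, generation 3:
_X_X_X__
_X_X_XX_
X__X_X__
_XX____X
_X_____X
XXXXX___
X_X_X_XX
_XXX_X__
_X_XX_XX
Population = 34

Under FIXED-DEAD boundary, generation 3:
__XX_XX_
__X_____
___X____
______X_
__X_____
___XX_X_
___XXX_X
_____XXX
________
Population = 18

Comparison: toroidal=34, fixed-dead=18 -> toroidal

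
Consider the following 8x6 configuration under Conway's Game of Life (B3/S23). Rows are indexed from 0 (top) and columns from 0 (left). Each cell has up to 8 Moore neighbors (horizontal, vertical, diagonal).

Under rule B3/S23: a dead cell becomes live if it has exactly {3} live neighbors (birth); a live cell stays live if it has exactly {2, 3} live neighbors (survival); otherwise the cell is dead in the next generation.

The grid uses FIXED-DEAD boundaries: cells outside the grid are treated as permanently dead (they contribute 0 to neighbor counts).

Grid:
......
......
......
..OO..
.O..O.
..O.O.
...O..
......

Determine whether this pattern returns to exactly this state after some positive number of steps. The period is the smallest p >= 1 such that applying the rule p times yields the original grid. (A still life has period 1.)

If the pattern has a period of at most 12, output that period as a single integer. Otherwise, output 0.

Answer: 1

Derivation:
Simulating and comparing each generation to the original:
Gen 0 (original, given above): 7 live cells
Gen 1: 7 live cells, MATCHES original -> period = 1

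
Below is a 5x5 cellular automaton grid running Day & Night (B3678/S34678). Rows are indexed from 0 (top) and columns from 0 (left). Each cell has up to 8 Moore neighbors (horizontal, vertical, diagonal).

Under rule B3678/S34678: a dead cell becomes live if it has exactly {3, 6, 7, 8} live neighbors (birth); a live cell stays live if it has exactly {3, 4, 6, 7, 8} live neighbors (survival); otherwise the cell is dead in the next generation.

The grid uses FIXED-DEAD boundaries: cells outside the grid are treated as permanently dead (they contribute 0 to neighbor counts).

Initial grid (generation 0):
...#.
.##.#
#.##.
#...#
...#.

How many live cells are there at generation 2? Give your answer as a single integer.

Answer: 5

Derivation:
Simulating step by step:
Generation 0 (given above): 10 live cells
Generation 1: 8 live cells
..#..
.##..
..###
.##..
.....
Generation 2: 5 live cells
.#...
.##..
...#.
..#..
.....
Population at generation 2: 5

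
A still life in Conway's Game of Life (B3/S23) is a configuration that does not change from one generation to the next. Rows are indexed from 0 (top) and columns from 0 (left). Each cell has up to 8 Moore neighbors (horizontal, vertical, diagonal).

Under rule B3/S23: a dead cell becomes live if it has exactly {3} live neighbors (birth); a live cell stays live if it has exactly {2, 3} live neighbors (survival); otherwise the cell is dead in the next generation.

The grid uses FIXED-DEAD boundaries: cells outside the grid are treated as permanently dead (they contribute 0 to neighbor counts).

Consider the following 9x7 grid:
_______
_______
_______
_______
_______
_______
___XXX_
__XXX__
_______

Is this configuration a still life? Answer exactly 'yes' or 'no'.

Compute generation 1 and compare to generation 0 (given above):
Generation 1:
_______
_______
_______
_______
_______
____X__
__X__X_
__X__X_
___X___
Cell (5,4) differs: gen0=0 vs gen1=1 -> NOT a still life.

Answer: no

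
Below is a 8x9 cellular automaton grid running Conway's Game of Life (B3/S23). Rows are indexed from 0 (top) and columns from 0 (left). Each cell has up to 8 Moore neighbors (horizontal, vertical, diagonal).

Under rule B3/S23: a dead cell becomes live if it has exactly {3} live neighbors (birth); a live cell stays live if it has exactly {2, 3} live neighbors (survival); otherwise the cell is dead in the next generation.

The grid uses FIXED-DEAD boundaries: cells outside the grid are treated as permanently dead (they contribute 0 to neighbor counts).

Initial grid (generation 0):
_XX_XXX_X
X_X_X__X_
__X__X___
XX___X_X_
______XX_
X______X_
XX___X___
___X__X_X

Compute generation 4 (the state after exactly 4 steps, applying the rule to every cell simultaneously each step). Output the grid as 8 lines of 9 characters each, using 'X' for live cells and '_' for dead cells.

Simulating step by step:
Generation 0 (given above): 26 live cells
Generation 1: 28 live cells
_XX_XXXX_
__X_X__X_
X_XXXX___
_X___X_X_
XX_____XX
XX_____X_
XX____XX_
_________
Generation 2: 21 live cells
_XX_XXXX_
_______X_
__X__X___
___X_X_XX
__X____XX
__X______
XX____XX_
_________
Generation 3: 25 live cells
_____XXX_
_XXXX__X_
____X__XX
__XXX__XX
__XX__XXX
__X___X_X
_X_______
_________
Generation 4: 24 live cells
(generation 4 grid is the final answer)

Answer: __XXXXXX_
__XXX____
_X___XX__
__X_XX___
_X__XXX__
_XXX__X_X
_________
_________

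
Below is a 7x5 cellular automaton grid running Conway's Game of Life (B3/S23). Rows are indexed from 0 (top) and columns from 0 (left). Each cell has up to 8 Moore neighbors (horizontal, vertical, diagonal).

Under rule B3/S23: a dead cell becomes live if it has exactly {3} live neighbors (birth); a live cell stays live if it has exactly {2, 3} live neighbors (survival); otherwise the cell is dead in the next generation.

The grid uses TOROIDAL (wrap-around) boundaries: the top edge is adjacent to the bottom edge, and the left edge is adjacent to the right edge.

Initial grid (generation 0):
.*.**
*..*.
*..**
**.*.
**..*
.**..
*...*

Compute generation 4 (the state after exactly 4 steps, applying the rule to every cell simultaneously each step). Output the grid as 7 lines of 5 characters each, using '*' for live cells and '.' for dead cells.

Simulating step by step:
Generation 0 (given above): 18 live cells
Generation 1: 11 live cells
.***.
.*...
...*.
...*.
...**
..**.
....*
Generation 2: 13 live cells
****.
.*.*.
..*..
..**.
....*
..*..
.*..*
Generation 3: 11 live cells
...*.
*..**
.*...
..**.
..*..
*..*.
....*
Generation 4: 18 live cells
(generation 4 grid is the final answer)

Answer: *..*.
*.***
**...
.***.
.**.*
...**
...**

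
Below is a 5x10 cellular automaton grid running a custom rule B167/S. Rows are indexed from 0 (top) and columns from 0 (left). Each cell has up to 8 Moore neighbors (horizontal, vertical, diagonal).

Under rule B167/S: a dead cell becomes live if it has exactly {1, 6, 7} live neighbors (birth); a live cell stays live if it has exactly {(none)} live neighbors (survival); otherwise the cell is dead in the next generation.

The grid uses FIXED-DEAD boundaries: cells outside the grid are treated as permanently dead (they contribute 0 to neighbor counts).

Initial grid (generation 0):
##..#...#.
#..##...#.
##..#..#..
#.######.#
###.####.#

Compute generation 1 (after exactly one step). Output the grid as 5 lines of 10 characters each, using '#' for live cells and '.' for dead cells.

Simulating step by step:
Generation 0 (given above): 28 live cells
Generation 1: 3 live cells
(generation 1 grid is the final answer)

Answer: ..........
......#...
...#......
.#........
..........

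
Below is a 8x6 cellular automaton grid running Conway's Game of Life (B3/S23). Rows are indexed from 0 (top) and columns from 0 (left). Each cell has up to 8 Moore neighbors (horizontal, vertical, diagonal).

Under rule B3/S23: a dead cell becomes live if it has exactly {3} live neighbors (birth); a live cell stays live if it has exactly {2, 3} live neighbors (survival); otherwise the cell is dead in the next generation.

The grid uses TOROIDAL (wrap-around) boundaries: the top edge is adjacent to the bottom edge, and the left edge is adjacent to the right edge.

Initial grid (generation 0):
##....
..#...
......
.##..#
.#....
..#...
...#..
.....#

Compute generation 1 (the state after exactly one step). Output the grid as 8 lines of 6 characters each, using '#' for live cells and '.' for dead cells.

Simulating step by step:
Generation 0 (given above): 10 live cells
Generation 1: 12 live cells
(generation 1 grid is the final answer)

Answer: ##....
.#....
.##...
###...
##....
..#...
......
#.....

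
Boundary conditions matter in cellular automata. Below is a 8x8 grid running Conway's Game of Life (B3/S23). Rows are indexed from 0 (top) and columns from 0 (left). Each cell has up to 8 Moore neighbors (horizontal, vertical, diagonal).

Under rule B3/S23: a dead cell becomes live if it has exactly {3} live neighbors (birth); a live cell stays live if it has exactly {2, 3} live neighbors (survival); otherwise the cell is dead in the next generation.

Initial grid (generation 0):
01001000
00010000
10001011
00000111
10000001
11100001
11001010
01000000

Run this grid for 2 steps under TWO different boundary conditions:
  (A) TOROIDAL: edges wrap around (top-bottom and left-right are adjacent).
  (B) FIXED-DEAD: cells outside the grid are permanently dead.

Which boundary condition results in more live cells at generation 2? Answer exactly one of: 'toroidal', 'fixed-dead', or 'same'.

Answer: toroidal

Derivation:
Under TOROIDAL boundary, generation 2:
10100110
11011101
10010011
00000000
00000000
00000000
01100000
01100000
Population = 18

Under FIXED-DEAD boundary, generation 2:
00001000
00011100
00010010
00000010
00000001
00000011
01000000
00000000
Population = 11

Comparison: toroidal=18, fixed-dead=11 -> toroidal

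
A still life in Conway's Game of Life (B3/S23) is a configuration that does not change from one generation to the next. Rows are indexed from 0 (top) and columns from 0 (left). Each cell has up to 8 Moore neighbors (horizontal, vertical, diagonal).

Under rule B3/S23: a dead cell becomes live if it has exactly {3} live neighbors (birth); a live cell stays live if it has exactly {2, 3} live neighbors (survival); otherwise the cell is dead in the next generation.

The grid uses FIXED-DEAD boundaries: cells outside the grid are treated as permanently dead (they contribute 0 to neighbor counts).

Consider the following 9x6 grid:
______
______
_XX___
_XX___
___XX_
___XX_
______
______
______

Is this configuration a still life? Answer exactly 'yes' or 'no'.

Answer: no

Derivation:
Compute generation 1 and compare to generation 0 (given above):
Generation 1:
______
______
_XX___
_X____
____X_
___XX_
______
______
______
Cell (3,2) differs: gen0=1 vs gen1=0 -> NOT a still life.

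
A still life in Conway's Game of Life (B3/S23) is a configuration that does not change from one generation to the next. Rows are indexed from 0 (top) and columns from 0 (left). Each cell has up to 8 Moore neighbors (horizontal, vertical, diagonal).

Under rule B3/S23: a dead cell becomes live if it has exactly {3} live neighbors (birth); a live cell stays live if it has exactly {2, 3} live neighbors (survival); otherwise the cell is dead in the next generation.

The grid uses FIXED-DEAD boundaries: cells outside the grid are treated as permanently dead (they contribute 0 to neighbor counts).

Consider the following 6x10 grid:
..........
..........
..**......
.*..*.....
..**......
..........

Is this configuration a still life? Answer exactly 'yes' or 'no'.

Compute generation 1 and compare to generation 0 (given above):
Generation 1:
..........
..........
..**......
.*..*.....
..**......
..........
The grids are IDENTICAL -> still life.

Answer: yes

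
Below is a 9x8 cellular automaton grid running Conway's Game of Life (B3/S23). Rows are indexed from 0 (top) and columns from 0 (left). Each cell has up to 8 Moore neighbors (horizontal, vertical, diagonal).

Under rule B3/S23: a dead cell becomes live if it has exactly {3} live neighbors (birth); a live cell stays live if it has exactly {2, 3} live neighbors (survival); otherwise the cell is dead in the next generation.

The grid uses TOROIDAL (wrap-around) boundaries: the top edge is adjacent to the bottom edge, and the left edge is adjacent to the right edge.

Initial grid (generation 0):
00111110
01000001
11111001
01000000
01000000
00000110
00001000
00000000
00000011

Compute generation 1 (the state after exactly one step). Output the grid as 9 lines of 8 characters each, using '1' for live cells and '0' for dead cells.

Answer: 10111100
00000001
00010001
00010000
00000000
00000100
00000100
00000000
00011011

Derivation:
Simulating step by step:
Generation 0 (given above): 20 live cells
Generation 1: 15 live cells
(generation 1 grid is the final answer)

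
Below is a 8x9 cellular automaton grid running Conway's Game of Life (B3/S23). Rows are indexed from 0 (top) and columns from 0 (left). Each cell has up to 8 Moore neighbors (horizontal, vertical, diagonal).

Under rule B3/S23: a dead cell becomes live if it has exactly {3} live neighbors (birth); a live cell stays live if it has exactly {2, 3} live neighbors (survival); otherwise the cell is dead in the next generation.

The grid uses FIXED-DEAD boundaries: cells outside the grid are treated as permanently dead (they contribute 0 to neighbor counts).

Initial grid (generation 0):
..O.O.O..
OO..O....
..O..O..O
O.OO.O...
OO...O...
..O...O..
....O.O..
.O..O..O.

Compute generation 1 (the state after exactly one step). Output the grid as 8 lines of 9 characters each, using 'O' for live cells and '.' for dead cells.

Answer: .O.O.O...
.OO.O....
O.O..O...
O.OO.OO..
O..OOOO..
.O....O..
...O..OO.
.....O...

Derivation:
Simulating step by step:
Generation 0 (given above): 23 live cells
Generation 1: 25 live cells
(generation 1 grid is the final answer)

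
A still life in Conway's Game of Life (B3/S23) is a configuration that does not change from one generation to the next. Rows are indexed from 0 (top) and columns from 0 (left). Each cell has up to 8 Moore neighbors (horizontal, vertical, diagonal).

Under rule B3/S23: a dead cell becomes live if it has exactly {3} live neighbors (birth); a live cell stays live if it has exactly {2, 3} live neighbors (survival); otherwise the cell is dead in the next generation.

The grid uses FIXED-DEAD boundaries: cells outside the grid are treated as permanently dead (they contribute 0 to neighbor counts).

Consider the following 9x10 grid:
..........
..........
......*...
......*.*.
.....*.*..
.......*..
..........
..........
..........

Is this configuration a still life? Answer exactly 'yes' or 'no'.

Compute generation 1 and compare to generation 0 (given above):
Generation 1:
..........
..........
.......*..
.....**...
.......**.
......*...
..........
..........
..........
Cell (2,6) differs: gen0=1 vs gen1=0 -> NOT a still life.

Answer: no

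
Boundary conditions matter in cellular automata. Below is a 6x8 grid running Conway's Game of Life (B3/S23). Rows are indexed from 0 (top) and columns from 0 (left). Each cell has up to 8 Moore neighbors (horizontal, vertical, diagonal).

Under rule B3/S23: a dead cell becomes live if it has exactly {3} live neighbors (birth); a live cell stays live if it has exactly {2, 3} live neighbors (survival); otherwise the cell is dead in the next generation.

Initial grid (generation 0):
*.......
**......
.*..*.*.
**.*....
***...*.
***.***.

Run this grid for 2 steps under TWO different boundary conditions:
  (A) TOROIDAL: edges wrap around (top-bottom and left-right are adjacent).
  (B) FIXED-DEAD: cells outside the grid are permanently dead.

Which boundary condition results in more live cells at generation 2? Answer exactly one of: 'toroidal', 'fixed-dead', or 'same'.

Under TOROIDAL boundary, generation 2:
*.****.*
**....**
......**
....***.
..*...*.
..**..*.
Population = 20

Under FIXED-DEAD boundary, generation 2:
**......
**......
........
....**..
..*...*.
...****.
Population = 12

Comparison: toroidal=20, fixed-dead=12 -> toroidal

Answer: toroidal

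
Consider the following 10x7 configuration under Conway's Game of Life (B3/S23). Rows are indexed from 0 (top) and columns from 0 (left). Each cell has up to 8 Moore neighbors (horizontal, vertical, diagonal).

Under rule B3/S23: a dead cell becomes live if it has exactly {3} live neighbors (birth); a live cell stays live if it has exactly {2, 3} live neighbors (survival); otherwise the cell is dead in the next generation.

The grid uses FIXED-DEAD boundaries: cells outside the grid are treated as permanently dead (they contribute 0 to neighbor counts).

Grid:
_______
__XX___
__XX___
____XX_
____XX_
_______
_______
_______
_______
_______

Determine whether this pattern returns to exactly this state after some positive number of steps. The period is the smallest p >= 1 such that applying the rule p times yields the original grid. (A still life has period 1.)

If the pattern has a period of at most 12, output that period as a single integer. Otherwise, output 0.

Simulating and comparing each generation to the original:
Gen 0 (original, given above): 8 live cells
Gen 1: 6 live cells, differs from original
Gen 2: 8 live cells, MATCHES original -> period = 2

Answer: 2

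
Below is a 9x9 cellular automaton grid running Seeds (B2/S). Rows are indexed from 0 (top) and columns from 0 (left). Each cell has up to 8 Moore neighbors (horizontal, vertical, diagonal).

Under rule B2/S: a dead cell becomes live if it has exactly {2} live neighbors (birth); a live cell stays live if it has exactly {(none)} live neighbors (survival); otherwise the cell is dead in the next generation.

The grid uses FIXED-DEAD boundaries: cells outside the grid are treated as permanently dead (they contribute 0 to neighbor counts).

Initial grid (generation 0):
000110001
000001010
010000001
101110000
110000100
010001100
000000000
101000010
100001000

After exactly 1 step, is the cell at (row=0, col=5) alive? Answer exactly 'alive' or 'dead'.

Answer: alive

Derivation:
Simulating step by step:
Generation 0 (given above): 22 live cells
Generation 1: 21 live cells
000001110
001100100
100001110
000001010
000000010
001000010
101001010
000000100
000000100

Cell (0,5) at generation 1: 1 -> alive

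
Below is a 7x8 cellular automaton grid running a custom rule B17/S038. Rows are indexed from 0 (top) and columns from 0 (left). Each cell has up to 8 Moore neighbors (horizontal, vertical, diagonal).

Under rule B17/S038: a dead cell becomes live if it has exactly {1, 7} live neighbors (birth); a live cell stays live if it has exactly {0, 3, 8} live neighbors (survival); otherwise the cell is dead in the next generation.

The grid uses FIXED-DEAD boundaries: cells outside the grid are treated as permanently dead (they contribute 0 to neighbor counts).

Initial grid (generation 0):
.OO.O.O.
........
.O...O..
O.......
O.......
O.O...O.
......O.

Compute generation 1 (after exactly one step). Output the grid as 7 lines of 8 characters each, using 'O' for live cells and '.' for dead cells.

Answer: O...O.OO
.......O
..O.OOO.
..O.OOO.
..OO.OOO
..OO....
O.OO....

Derivation:
Simulating step by step:
Generation 0 (given above): 12 live cells
Generation 1: 23 live cells
(generation 1 grid is the final answer)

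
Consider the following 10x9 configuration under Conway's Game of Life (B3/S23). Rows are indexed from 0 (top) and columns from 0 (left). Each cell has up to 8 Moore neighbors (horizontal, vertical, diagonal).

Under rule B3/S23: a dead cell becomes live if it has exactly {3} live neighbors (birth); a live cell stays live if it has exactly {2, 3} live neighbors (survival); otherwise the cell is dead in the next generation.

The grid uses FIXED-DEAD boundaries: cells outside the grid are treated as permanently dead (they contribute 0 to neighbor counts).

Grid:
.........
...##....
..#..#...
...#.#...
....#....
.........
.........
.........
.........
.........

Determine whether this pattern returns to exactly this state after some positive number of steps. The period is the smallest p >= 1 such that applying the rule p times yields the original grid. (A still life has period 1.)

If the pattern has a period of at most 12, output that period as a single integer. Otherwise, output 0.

Answer: 1

Derivation:
Simulating and comparing each generation to the original:
Gen 0 (original, given above): 7 live cells
Gen 1: 7 live cells, MATCHES original -> period = 1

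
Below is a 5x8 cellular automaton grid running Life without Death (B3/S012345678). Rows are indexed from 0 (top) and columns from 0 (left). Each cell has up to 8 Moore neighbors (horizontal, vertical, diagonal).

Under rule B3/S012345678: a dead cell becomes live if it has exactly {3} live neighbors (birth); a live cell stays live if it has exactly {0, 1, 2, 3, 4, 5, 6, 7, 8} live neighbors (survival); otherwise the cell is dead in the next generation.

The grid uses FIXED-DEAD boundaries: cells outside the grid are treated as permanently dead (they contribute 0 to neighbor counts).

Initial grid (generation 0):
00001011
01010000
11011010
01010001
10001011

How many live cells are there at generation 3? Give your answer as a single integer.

Simulating step by step:
Generation 0 (given above): 17 live cells
Generation 1: 20 live cells
00001011
11010011
11011010
01010001
10001011
Generation 2: 22 live cells
00001111
11010011
11011110
01010001
10001011
Generation 3: 22 live cells
00001111
11010011
11011110
01010001
10001011
Population at generation 3: 22

Answer: 22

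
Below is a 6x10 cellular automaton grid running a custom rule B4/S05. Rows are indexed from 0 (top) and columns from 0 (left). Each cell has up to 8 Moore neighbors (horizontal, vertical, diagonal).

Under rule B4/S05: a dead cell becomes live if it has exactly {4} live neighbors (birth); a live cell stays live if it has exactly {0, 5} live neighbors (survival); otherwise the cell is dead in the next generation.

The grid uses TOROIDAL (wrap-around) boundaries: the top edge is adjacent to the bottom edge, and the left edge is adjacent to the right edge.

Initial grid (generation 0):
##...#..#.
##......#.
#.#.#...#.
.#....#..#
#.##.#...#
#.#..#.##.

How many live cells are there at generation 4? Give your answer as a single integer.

Simulating step by step:
Generation 0 (given above): 24 live cells
Generation 1: 10 live cells
.#.....#..
.#........
....#.....
..##......
......#.#.
....#.#...
Generation 2: 3 live cells
..........
..........
..........
..........
........#.
....#..#..
Generation 3: 1 live cells
..........
..........
..........
..........
..........
....#.....
Generation 4: 1 live cells
..........
..........
..........
..........
..........
....#.....
Population at generation 4: 1

Answer: 1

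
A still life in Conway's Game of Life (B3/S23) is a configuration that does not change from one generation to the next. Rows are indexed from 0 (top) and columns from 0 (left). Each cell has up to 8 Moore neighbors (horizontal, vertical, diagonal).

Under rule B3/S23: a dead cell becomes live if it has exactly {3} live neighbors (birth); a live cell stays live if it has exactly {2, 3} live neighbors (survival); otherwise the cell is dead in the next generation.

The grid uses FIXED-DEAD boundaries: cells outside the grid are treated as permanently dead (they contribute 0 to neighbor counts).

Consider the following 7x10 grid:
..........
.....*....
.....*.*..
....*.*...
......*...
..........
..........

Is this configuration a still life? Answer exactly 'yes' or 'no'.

Answer: no

Derivation:
Compute generation 1 and compare to generation 0 (given above):
Generation 1:
..........
......*...
....**....
......**..
.....*....
..........
..........
Cell (1,5) differs: gen0=1 vs gen1=0 -> NOT a still life.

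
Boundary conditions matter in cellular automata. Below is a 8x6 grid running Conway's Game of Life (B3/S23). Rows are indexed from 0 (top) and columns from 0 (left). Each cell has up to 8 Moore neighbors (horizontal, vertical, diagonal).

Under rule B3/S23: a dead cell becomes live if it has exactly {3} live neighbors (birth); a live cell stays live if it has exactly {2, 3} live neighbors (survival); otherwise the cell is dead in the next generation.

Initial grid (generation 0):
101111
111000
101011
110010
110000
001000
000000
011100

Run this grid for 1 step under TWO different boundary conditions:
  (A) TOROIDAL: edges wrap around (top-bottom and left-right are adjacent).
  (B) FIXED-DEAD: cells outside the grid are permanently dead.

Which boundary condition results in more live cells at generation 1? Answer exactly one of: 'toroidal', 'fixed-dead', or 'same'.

Under TOROIDAL boundary, generation 1:
000011
000000
001010
001110
101001
010000
010100
110001
Population = 16

Under FIXED-DEAD boundary, generation 1:
101110
100000
001011
001111
101000
010000
010100
001000
Population = 18

Comparison: toroidal=16, fixed-dead=18 -> fixed-dead

Answer: fixed-dead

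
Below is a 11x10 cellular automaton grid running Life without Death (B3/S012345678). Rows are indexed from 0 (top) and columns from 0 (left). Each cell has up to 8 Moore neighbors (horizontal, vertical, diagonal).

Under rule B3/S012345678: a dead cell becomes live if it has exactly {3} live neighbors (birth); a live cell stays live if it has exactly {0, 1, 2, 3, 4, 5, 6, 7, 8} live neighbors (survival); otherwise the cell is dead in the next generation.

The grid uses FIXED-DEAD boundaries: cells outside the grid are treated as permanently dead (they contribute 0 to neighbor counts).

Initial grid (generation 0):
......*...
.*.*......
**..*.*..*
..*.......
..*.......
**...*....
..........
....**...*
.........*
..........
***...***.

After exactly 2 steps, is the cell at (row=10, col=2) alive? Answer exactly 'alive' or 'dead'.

Simulating step by step:
Generation 0 (given above): 23 live cells
Generation 1: 33 live cells
......*...
****.*....
**.**.*..*
..**......
..*.......
**...*....
....**....
....**...*
.........*
.*.....**.
***...***.
Generation 2: 45 live cells
.**...*...
****.**...
**.****..*
..***.....
..**......
**..**....
....***...
....**...*
.........*
***...****
***...***.

Cell (10,2) at generation 2: 1 -> alive

Answer: alive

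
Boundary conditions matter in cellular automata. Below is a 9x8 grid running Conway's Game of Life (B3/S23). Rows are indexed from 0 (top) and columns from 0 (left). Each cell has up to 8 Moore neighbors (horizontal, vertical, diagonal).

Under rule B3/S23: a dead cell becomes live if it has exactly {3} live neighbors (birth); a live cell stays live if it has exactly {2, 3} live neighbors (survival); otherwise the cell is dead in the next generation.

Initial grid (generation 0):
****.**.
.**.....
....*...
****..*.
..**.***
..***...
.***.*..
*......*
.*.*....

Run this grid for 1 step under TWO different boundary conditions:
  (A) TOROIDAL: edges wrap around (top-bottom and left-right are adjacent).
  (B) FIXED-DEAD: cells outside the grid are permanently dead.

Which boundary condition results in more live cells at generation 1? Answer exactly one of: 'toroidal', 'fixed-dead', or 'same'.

Under TOROIDAL boundary, generation 1:
*..**...
*...**..
*.......
**....*.
*....***
........
**......
*..**...
...**.*.
Population = 22

Under FIXED-DEAD boundary, generation 1:
*..*....
*...**..
*.......
.*....**
.....***
........
.*......
*..**...
........
Population = 16

Comparison: toroidal=22, fixed-dead=16 -> toroidal

Answer: toroidal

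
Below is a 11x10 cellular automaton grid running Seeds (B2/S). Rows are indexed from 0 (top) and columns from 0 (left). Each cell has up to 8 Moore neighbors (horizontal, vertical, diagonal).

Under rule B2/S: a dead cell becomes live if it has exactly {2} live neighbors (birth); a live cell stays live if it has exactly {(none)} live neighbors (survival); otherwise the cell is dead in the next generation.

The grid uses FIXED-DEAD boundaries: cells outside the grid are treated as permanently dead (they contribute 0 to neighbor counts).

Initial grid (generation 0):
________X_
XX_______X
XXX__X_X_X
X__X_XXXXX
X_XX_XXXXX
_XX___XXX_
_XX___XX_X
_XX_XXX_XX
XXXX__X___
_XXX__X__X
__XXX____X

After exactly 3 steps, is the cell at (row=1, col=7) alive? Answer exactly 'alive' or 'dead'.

Answer: dead

Derivation:
Simulating step by step:
Generation 0 (given above): 56 live cells
Generation 1: 12 live cells
XX_______X
______XX__
___X______
__________
__________
____X_____
____X_____
__________
__________
_______XX_
_____X__X_
Generation 2: 19 live cells
______XXX_
XXX_____X_
______XX__
__________
__________
___X_X____
___X_X____
__________
_______XX_
______X__X
______X__X
Generation 3: 25 live cells
X_X______X
_____X___X
X_X_____X_
______XX__
____X_____
__X___X___
__X___X___
____X_XXX_
______X__X
_____X____
_____X_XX_

Cell (1,7) at generation 3: 0 -> dead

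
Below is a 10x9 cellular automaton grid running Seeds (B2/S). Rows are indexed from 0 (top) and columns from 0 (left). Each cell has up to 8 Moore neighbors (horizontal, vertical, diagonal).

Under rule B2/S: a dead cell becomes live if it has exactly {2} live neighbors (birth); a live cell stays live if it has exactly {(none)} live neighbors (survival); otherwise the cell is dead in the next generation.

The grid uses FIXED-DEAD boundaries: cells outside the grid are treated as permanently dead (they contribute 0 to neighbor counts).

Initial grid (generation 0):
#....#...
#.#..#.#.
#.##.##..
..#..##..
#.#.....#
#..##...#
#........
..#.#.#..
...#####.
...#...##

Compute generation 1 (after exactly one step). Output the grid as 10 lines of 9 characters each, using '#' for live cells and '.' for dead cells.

Answer: ....#....
.........
.........
#........
......#..
..#....#.
..#....#.
.#.......
.........
..#......

Derivation:
Simulating step by step:
Generation 0 (given above): 33 live cells
Generation 1: 9 live cells
(generation 1 grid is the final answer)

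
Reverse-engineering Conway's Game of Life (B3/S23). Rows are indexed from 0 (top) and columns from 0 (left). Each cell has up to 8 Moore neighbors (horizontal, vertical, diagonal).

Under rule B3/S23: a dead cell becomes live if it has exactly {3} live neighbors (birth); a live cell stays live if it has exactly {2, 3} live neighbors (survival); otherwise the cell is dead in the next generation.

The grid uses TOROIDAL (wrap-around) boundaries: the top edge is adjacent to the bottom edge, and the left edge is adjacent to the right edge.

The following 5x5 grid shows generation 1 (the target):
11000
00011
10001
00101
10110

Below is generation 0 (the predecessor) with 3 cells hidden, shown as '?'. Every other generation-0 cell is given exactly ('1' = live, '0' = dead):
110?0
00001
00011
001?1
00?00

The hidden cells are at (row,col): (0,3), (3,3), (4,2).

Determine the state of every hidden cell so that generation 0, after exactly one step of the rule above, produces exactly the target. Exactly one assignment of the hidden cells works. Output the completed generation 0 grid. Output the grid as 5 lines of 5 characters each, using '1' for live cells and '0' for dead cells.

Hidden generation-0 cells (in order): (0,3), (3,3), (4,2).
A hidden cell only influences target cells in its own 3x3 neighborhood. Try each of the 2^3 = 8 assignments, step the completed generation 0 forward once under B3/S23, and compare with the target:
  (0,3)=0 (3,3)=0 (4,2)=0 -> step gives (0,1)='0' but target has '1' -> reject
  (0,3)=0 (3,3)=0 (4,2)=1 -> step reproduces the target at every cell -> ACCEPT
  (0,3)=0 (3,3)=1 (4,2)=0 -> step gives (0,1)='0' but target has '1' -> reject
  (0,3)=0 (3,3)=1 (4,2)=1 -> step gives (2,2)='1' but target has '0' -> reject
  (0,3)=1 (3,3)=0 (4,2)=0 -> step gives (0,1)='0' but target has '1' -> reject
  (0,3)=1 (3,3)=0 (4,2)=1 -> step gives (0,2)='1' but target has '0' -> reject
  (0,3)=1 (3,3)=1 (4,2)=0 -> step gives (0,1)='0' but target has '1' -> reject
  (0,3)=1 (3,3)=1 (4,2)=1 -> step gives (0,2)='1' but target has '0' -> reject
Unique solution: (0,3)=dead, (3,3)=dead, (4,2)=live.
Check: live-neighbor counts of every cell in the completed generation 0:
22222
42233
31243
22252
34232
Applying B3/S23 to generation 0 with these counts gives:
11000
00011
10001
00101
10110
which matches the target exactly.

Answer: 11000
00001
00011
00101
00100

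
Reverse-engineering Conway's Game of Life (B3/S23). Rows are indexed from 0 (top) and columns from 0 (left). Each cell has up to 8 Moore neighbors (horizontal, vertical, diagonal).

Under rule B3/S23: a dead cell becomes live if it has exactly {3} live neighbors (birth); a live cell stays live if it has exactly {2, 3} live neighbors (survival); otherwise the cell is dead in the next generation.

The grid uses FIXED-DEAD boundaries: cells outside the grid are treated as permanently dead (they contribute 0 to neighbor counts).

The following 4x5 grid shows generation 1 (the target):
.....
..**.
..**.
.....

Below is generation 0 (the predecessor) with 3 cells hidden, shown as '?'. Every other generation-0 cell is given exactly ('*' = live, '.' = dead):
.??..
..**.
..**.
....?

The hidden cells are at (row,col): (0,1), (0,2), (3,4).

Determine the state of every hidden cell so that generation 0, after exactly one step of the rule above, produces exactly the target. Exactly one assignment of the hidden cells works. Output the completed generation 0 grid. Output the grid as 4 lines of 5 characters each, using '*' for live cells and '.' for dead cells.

Answer: .....
..**.
..**.
.....

Derivation:
Hidden generation-0 cells (in order): (0,1), (0,2), (3,4).
A hidden cell only influences target cells in its own 3x3 neighborhood. Try each of the 2^3 = 8 assignments, step the completed generation 0 forward once under B3/S23, and compare with the target:
  (0,1)=. (0,2)=. (3,4)=. -> step reproduces the target at every cell -> ACCEPT
  (0,1)=. (0,2)=. (3,4)=* -> step gives (2,3)='.' but target has '*' -> reject
  (0,1)=. (0,2)=* (3,4)=. -> step gives (0,2)='*' but target has '.' -> reject
  (0,1)=. (0,2)=* (3,4)=* -> step gives (0,2)='*' but target has '.' -> reject
  (0,1)=* (0,2)=. (3,4)=. -> step gives (0,2)='*' but target has '.' -> reject
  (0,1)=* (0,2)=. (3,4)=* -> step gives (0,2)='*' but target has '.' -> reject
  (0,1)=* (0,2)=* (3,4)=. -> step gives (0,1)='*' but target has '.' -> reject
  (0,1)=* (0,2)=* (3,4)=* -> step gives (0,1)='*' but target has '.' -> reject
Unique solution: (0,1)=dead, (0,2)=dead, (3,4)=dead.
Check: live-neighbor counts of every cell in the completed generation 0:
01221
02332
02332
01221
Applying B3/S23 to generation 0 with these counts gives:
.....
..**.
..**.
.....
which matches the target exactly.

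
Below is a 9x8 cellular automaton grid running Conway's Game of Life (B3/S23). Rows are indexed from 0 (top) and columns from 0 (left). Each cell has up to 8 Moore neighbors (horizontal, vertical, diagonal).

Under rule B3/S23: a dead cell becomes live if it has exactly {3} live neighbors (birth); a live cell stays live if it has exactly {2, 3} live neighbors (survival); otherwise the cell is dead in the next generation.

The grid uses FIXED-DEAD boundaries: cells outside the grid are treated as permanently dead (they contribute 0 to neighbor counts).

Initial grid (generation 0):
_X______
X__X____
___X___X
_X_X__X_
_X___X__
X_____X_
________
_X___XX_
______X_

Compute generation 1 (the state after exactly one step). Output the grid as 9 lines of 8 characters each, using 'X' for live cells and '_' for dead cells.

Answer: ________
__X_____
___XX___
____X_X_
XXX__XX_
________
_____XX_
_____XX_
_____XX_

Derivation:
Simulating step by step:
Generation 0 (given above): 16 live cells
Generation 1: 16 live cells
(generation 1 grid is the final answer)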